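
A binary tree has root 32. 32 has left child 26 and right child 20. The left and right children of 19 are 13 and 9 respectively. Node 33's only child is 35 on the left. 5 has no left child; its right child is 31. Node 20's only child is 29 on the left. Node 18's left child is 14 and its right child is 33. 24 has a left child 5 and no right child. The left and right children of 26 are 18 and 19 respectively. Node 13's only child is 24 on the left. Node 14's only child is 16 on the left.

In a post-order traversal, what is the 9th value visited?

Post-order visits the left subtree, then the right subtree, then the node.
At 32: go left to 26.
  At 26: go left to 18.
    At 18: go left to 14.
      At 14: go left to 16.
        16 is a leaf — visit 16.
      At 14: no right child.
      Visit 14.
    At 18: go right to 33.
      At 33: go left to 35.
        35 is a leaf — visit 35.
      At 33: no right child.
      Visit 33.
    Visit 18.
  At 26: go right to 19.
    At 19: go left to 13.
      At 13: go left to 24.
        At 24: go left to 5.
          At 5: no left child.
          At 5: go right to 31.
            31 is a leaf — visit 31.
          Visit 5.
        At 24: no right child.
        Visit 24.
      At 13: no right child.
      Visit 13.
    At 19: go right to 9.
      9 is a leaf — visit 9.
    Visit 19.
  Visit 26.
At 32: go right to 20.
  At 20: go left to 29.
    29 is a leaf — visit 29.
  At 20: no right child.
  Visit 20.
Visit 32.
Full post-order sequence: 16, 14, 35, 33, 18, 31, 5, 24, 13, 9, 19, 26, 29, 20, 32.

13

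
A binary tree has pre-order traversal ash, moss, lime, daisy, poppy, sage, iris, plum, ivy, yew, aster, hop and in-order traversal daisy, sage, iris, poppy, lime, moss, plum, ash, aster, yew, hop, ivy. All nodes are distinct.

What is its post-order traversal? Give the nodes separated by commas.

iris, sage, poppy, daisy, lime, plum, moss, aster, hop, yew, ivy, ash

The first element of pre-order is the root; it splits in-order into left and right subtrees.
Root ash: left subtree has 7 nodes {daisy, sage, iris, poppy, lime, moss, plum}, right has 4 {aster, yew, hop, ivy}.
  Root moss: left subtree has 5 nodes {daisy, sage, iris, poppy, lime}, right has 1 {plum}.
    Root lime: left subtree has 4 nodes {daisy, sage, iris, poppy}, right has 0 { }.
      Root daisy: left subtree has 0 nodes { }, right has 3 {sage, iris, poppy}.
        Root poppy: left subtree has 2 nodes {sage, iris}, right has 0 { }.
          Root sage: left subtree has 0 nodes { }, right has 1 {iris}.
  Root ivy: left subtree has 3 nodes {aster, yew, hop}, right has 0 { }.
    Root yew: left subtree has 1 node {aster}, right has 1 {hop}.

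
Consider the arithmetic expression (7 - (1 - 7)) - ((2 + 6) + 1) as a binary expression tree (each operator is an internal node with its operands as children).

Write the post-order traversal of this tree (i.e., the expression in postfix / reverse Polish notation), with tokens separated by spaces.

Post-order on an expression tree gives postfix notation: for each operator, emit left operand, right operand, then the operator.

7 1 7 - - 2 6 + 1 + -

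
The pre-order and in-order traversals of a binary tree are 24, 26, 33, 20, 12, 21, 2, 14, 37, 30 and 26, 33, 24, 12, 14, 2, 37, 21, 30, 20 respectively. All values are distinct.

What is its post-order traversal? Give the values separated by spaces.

33 26 14 37 2 30 21 12 20 24

The first element of pre-order is the root; it splits in-order into left and right subtrees.
Root 24: left subtree has 2 nodes {26, 33}, right has 7 {12, 14, 2, 37, 21, 30, 20}.
  Root 26: left subtree has 0 nodes { }, right has 1 {33}.
  Root 20: left subtree has 6 nodes {12, 14, 2, 37, 21, 30}, right has 0 { }.
    Root 12: left subtree has 0 nodes { }, right has 5 {14, 2, 37, 21, 30}.
      Root 21: left subtree has 3 nodes {14, 2, 37}, right has 1 {30}.
        Root 2: left subtree has 1 node {14}, right has 1 {37}.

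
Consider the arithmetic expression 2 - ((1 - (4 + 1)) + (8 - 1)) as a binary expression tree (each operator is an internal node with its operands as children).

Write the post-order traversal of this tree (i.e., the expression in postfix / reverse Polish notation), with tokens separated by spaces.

2 1 4 1 + - 8 1 - + -

Post-order on an expression tree gives postfix notation: for each operator, emit left operand, right operand, then the operator.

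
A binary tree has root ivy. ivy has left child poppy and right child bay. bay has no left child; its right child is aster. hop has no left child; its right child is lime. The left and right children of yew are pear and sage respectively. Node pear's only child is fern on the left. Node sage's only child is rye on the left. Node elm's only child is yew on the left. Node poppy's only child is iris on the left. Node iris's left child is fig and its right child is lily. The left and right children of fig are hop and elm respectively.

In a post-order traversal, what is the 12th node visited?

poppy

Post-order visits the left subtree, then the right subtree, then the node.
At ivy: go left to poppy.
  At poppy: go left to iris.
    At iris: go left to fig.
      At fig: go left to hop.
        At hop: no left child.
        At hop: go right to lime.
          lime is a leaf — visit lime.
        Visit hop.
      At fig: go right to elm.
        At elm: go left to yew.
          At yew: go left to pear.
            At pear: go left to fern.
              fern is a leaf — visit fern.
            At pear: no right child.
            Visit pear.
          At yew: go right to sage.
            At sage: go left to rye.
              rye is a leaf — visit rye.
            At sage: no right child.
            Visit sage.
          Visit yew.
        At elm: no right child.
        Visit elm.
      Visit fig.
    At iris: go right to lily.
      lily is a leaf — visit lily.
    Visit iris.
  At poppy: no right child.
  Visit poppy.
At ivy: go right to bay.
  At bay: no left child.
  At bay: go right to aster.
    aster is a leaf — visit aster.
  Visit bay.
Visit ivy.
Full post-order sequence: lime, hop, fern, pear, rye, sage, yew, elm, fig, lily, iris, poppy, aster, bay, ivy.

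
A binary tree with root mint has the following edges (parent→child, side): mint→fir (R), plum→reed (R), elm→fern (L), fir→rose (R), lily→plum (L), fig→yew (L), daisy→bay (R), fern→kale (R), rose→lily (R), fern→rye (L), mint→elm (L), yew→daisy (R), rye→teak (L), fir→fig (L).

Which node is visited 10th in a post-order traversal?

Post-order visits the left subtree, then the right subtree, then the node.
At mint: go left to elm.
  At elm: go left to fern.
    At fern: go left to rye.
      At rye: go left to teak.
        teak is a leaf — visit teak.
      At rye: no right child.
      Visit rye.
    At fern: go right to kale.
      kale is a leaf — visit kale.
    Visit fern.
  At elm: no right child.
  Visit elm.
At mint: go right to fir.
  At fir: go left to fig.
    At fig: go left to yew.
      At yew: no left child.
      At yew: go right to daisy.
        At daisy: no left child.
        At daisy: go right to bay.
          bay is a leaf — visit bay.
        Visit daisy.
      Visit yew.
    At fig: no right child.
    Visit fig.
  At fir: go right to rose.
    At rose: no left child.
    At rose: go right to lily.
      At lily: go left to plum.
        At plum: no left child.
        At plum: go right to reed.
          reed is a leaf — visit reed.
        Visit plum.
      At lily: no right child.
      Visit lily.
    Visit rose.
  Visit fir.
Visit mint.
Full post-order sequence: teak, rye, kale, fern, elm, bay, daisy, yew, fig, reed, plum, lily, rose, fir, mint.

reed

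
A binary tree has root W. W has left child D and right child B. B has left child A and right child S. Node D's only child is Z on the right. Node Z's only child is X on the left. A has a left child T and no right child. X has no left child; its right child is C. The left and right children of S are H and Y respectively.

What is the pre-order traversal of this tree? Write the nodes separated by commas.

W, D, Z, X, C, B, A, T, S, H, Y

Pre-order visits the node, then its left subtree, then its right subtree.
Visit W.
At W: go left to D.
  Visit D.
  At D: no left child.
  At D: go right to Z.
    Visit Z.
    At Z: go left to X.
      Visit X.
      At X: no left child.
      At X: go right to C.
        C is a leaf — visit C.
    At Z: no right child.
At W: go right to B.
  Visit B.
  At B: go left to A.
    Visit A.
    At A: go left to T.
      T is a leaf — visit T.
    At A: no right child.
  At B: go right to S.
    Visit S.
    At S: go left to H.
      H is a leaf — visit H.
    At S: go right to Y.
      Y is a leaf — visit Y.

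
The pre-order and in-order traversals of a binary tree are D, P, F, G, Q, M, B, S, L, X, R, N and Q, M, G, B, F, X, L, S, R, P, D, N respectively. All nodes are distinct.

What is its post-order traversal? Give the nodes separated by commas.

M, Q, B, G, X, L, R, S, F, P, N, D

The first element of pre-order is the root; it splits in-order into left and right subtrees.
Root D: left subtree has 10 nodes {Q, M, G, B, F, X, L, S, R, P}, right has 1 {N}.
  Root P: left subtree has 9 nodes {Q, M, G, B, F, X, L, S, R}, right has 0 { }.
    Root F: left subtree has 4 nodes {Q, M, G, B}, right has 4 {X, L, S, R}.
      Root G: left subtree has 2 nodes {Q, M}, right has 1 {B}.
        Root Q: left subtree has 0 nodes { }, right has 1 {M}.
      Root S: left subtree has 2 nodes {X, L}, right has 1 {R}.
        Root L: left subtree has 1 node {X}, right has 0 { }.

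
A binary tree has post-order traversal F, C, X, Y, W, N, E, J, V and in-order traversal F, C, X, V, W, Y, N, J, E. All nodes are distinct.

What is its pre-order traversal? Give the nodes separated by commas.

The last element of post-order is the root; it splits in-order into left and right subtrees.
Root V: left subtree has 3 nodes {F, C, X}, right has 5 {W, Y, N, J, E}.
  Root X: left subtree has 2 nodes {F, C}, right has 0 { }.
    Root C: left subtree has 1 node {F}, right has 0 { }.
  Root J: left subtree has 3 nodes {W, Y, N}, right has 1 {E}.
    Root N: left subtree has 2 nodes {W, Y}, right has 0 { }.
      Root W: left subtree has 0 nodes { }, right has 1 {Y}.

V, X, C, F, J, N, W, Y, E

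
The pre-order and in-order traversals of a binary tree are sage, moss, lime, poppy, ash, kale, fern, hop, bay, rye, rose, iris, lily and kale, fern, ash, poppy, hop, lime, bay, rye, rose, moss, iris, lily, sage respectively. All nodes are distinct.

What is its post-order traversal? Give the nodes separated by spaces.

fern kale ash hop poppy rose rye bay lime lily iris moss sage

The first element of pre-order is the root; it splits in-order into left and right subtrees.
Root sage: left subtree has 12 nodes {kale, fern, ash, poppy, hop, lime, bay, rye, rose, moss, iris, lily}, right has 0 { }.
  Root moss: left subtree has 9 nodes {kale, fern, ash, poppy, hop, lime, bay, rye, rose}, right has 2 {iris, lily}.
    Root lime: left subtree has 5 nodes {kale, fern, ash, poppy, hop}, right has 3 {bay, rye, rose}.
      Root poppy: left subtree has 3 nodes {kale, fern, ash}, right has 1 {hop}.
        Root ash: left subtree has 2 nodes {kale, fern}, right has 0 { }.
          Root kale: left subtree has 0 nodes { }, right has 1 {fern}.
      Root bay: left subtree has 0 nodes { }, right has 2 {rye, rose}.
        Root rye: left subtree has 0 nodes { }, right has 1 {rose}.
    Root iris: left subtree has 0 nodes { }, right has 1 {lily}.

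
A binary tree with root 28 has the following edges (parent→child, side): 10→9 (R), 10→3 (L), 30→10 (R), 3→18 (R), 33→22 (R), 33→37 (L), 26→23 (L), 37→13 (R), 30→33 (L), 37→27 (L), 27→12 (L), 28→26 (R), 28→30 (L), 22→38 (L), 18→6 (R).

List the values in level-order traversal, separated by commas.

Level-order visits nodes level by level from the root, left to right within each level.
Level 0: 28
Level 1: 30, 26
Level 2: 33, 10, 23
Level 3: 37, 22, 3, 9
Level 4: 27, 13, 38, 18
Level 5: 12, 6

28, 30, 26, 33, 10, 23, 37, 22, 3, 9, 27, 13, 38, 18, 12, 6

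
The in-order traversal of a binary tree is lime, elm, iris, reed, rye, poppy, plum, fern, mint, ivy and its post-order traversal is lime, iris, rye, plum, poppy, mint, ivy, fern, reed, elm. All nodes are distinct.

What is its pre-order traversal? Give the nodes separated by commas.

elm, lime, reed, iris, fern, poppy, rye, plum, ivy, mint

The last element of post-order is the root; it splits in-order into left and right subtrees.
Root elm: left subtree has 1 node {lime}, right has 8 {iris, reed, rye, poppy, plum, fern, mint, ivy}.
  Root reed: left subtree has 1 node {iris}, right has 6 {rye, poppy, plum, fern, mint, ivy}.
    Root fern: left subtree has 3 nodes {rye, poppy, plum}, right has 2 {mint, ivy}.
      Root poppy: left subtree has 1 node {rye}, right has 1 {plum}.
      Root ivy: left subtree has 1 node {mint}, right has 0 { }.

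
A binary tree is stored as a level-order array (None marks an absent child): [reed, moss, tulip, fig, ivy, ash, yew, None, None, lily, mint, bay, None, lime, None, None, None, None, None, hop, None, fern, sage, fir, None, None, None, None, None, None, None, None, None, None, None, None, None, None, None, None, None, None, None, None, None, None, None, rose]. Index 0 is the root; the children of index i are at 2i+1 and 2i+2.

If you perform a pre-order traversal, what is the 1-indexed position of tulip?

10

Pre-order visits the node, then its left subtree, then its right subtree.
Visit reed.
At reed: go left to moss.
  Visit moss.
  At moss: go left to fig.
    fig is a leaf — visit fig.
  At moss: go right to ivy.
    Visit ivy.
    At ivy: go left to lily.
      Visit lily.
      At lily: go left to hop.
        hop is a leaf — visit hop.
      At lily: no right child.
    At ivy: go right to mint.
      Visit mint.
      At mint: go left to fern.
        fern is a leaf — visit fern.
      At mint: go right to sage.
        sage is a leaf — visit sage.
At reed: go right to tulip.
  Visit tulip.
  At tulip: go left to ash.
    Visit ash.
    At ash: go left to bay.
      Visit bay.
      At bay: go left to fir.
        Visit fir.
        At fir: go left to rose.
          rose is a leaf — visit rose.
        At fir: no right child.
      At bay: no right child.
    At ash: no right child.
  At tulip: go right to yew.
    Visit yew.
    At yew: go left to lime.
      lime is a leaf — visit lime.
    At yew: no right child.
Full pre-order sequence: reed, moss, fig, ivy, lily, hop, mint, fern, sage, tulip, ash, bay, fir, rose, yew, lime.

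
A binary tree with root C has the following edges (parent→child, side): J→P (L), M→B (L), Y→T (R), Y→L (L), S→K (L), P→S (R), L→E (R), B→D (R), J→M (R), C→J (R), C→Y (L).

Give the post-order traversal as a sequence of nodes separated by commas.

Post-order visits the left subtree, then the right subtree, then the node.
At C: go left to Y.
  At Y: go left to L.
    At L: no left child.
    At L: go right to E.
      E is a leaf — visit E.
    Visit L.
  At Y: go right to T.
    T is a leaf — visit T.
  Visit Y.
At C: go right to J.
  At J: go left to P.
    At P: no left child.
    At P: go right to S.
      At S: go left to K.
        K is a leaf — visit K.
      At S: no right child.
      Visit S.
    Visit P.
  At J: go right to M.
    At M: go left to B.
      At B: no left child.
      At B: go right to D.
        D is a leaf — visit D.
      Visit B.
    At M: no right child.
    Visit M.
  Visit J.
Visit C.

E, L, T, Y, K, S, P, D, B, M, J, C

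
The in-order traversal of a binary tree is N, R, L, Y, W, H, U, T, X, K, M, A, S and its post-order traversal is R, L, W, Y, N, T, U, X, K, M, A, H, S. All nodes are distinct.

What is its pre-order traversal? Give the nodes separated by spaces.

S H N Y L R W A M K X U T

The last element of post-order is the root; it splits in-order into left and right subtrees.
Root S: left subtree has 12 nodes {N, R, L, Y, W, H, U, T, X, K, M, A}, right has 0 { }.
  Root H: left subtree has 5 nodes {N, R, L, Y, W}, right has 6 {U, T, X, K, M, A}.
    Root N: left subtree has 0 nodes { }, right has 4 {R, L, Y, W}.
      Root Y: left subtree has 2 nodes {R, L}, right has 1 {W}.
        Root L: left subtree has 1 node {R}, right has 0 { }.
    Root A: left subtree has 5 nodes {U, T, X, K, M}, right has 0 { }.
      Root M: left subtree has 4 nodes {U, T, X, K}, right has 0 { }.
        Root K: left subtree has 3 nodes {U, T, X}, right has 0 { }.
          Root X: left subtree has 2 nodes {U, T}, right has 0 { }.
            Root U: left subtree has 0 nodes { }, right has 1 {T}.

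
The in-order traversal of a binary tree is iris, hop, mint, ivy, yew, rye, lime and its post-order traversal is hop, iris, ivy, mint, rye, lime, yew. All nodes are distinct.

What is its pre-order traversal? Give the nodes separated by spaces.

yew mint iris hop ivy lime rye

The last element of post-order is the root; it splits in-order into left and right subtrees.
Root yew: left subtree has 4 nodes {iris, hop, mint, ivy}, right has 2 {rye, lime}.
  Root mint: left subtree has 2 nodes {iris, hop}, right has 1 {ivy}.
    Root iris: left subtree has 0 nodes { }, right has 1 {hop}.
  Root lime: left subtree has 1 node {rye}, right has 0 { }.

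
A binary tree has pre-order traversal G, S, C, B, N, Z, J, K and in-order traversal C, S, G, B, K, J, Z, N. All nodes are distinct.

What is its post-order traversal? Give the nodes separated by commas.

The first element of pre-order is the root; it splits in-order into left and right subtrees.
Root G: left subtree has 2 nodes {C, S}, right has 5 {B, K, J, Z, N}.
  Root S: left subtree has 1 node {C}, right has 0 { }.
  Root B: left subtree has 0 nodes { }, right has 4 {K, J, Z, N}.
    Root N: left subtree has 3 nodes {K, J, Z}, right has 0 { }.
      Root Z: left subtree has 2 nodes {K, J}, right has 0 { }.
        Root J: left subtree has 1 node {K}, right has 0 { }.

C, S, K, J, Z, N, B, G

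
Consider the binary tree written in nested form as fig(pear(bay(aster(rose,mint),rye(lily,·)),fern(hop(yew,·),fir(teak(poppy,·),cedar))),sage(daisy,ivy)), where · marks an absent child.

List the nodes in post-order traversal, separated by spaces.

rose mint aster lily rye bay yew hop poppy teak cedar fir fern pear daisy ivy sage fig

Post-order visits the left subtree, then the right subtree, then the node.
At fig: go left to pear.
  At pear: go left to bay.
    At bay: go left to aster.
      At aster: go left to rose.
        rose is a leaf — visit rose.
      At aster: go right to mint.
        mint is a leaf — visit mint.
      Visit aster.
    At bay: go right to rye.
      At rye: go left to lily.
        lily is a leaf — visit lily.
      At rye: no right child.
      Visit rye.
    Visit bay.
  At pear: go right to fern.
    At fern: go left to hop.
      At hop: go left to yew.
        yew is a leaf — visit yew.
      At hop: no right child.
      Visit hop.
    At fern: go right to fir.
      At fir: go left to teak.
        At teak: go left to poppy.
          poppy is a leaf — visit poppy.
        At teak: no right child.
        Visit teak.
      At fir: go right to cedar.
        cedar is a leaf — visit cedar.
      Visit fir.
    Visit fern.
  Visit pear.
At fig: go right to sage.
  At sage: go left to daisy.
    daisy is a leaf — visit daisy.
  At sage: go right to ivy.
    ivy is a leaf — visit ivy.
  Visit sage.
Visit fig.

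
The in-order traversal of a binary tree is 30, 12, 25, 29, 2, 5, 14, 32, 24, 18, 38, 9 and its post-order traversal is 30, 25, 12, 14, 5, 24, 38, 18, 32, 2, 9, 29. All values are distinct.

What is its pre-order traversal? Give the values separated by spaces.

29 12 30 25 9 2 32 5 14 18 24 38

The last element of post-order is the root; it splits in-order into left and right subtrees.
Root 29: left subtree has 3 nodes {30, 12, 25}, right has 8 {2, 5, 14, 32, 24, 18, 38, 9}.
  Root 12: left subtree has 1 node {30}, right has 1 {25}.
  Root 9: left subtree has 7 nodes {2, 5, 14, 32, 24, 18, 38}, right has 0 { }.
    Root 2: left subtree has 0 nodes { }, right has 6 {5, 14, 32, 24, 18, 38}.
      Root 32: left subtree has 2 nodes {5, 14}, right has 3 {24, 18, 38}.
        Root 5: left subtree has 0 nodes { }, right has 1 {14}.
        Root 18: left subtree has 1 node {24}, right has 1 {38}.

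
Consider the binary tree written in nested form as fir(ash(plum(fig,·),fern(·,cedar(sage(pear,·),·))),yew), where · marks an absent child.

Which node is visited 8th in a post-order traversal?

Post-order visits the left subtree, then the right subtree, then the node.
At fir: go left to ash.
  At ash: go left to plum.
    At plum: go left to fig.
      fig is a leaf — visit fig.
    At plum: no right child.
    Visit plum.
  At ash: go right to fern.
    At fern: no left child.
    At fern: go right to cedar.
      At cedar: go left to sage.
        At sage: go left to pear.
          pear is a leaf — visit pear.
        At sage: no right child.
        Visit sage.
      At cedar: no right child.
      Visit cedar.
    Visit fern.
  Visit ash.
At fir: go right to yew.
  yew is a leaf — visit yew.
Visit fir.
Full post-order sequence: fig, plum, pear, sage, cedar, fern, ash, yew, fir.

yew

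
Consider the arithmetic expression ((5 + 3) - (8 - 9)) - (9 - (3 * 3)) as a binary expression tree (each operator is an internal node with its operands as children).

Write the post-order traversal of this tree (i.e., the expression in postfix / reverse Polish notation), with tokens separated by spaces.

5 3 + 8 9 - - 9 3 3 * - -

Post-order on an expression tree gives postfix notation: for each operator, emit left operand, right operand, then the operator.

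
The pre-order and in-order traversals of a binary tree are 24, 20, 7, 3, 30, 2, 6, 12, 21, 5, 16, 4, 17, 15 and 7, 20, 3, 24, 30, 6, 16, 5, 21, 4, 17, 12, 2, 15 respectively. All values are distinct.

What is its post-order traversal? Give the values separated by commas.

7, 3, 20, 16, 5, 17, 4, 21, 12, 6, 15, 2, 30, 24

The first element of pre-order is the root; it splits in-order into left and right subtrees.
Root 24: left subtree has 3 nodes {7, 20, 3}, right has 10 {30, 6, 16, 5, 21, 4, 17, 12, 2, 15}.
  Root 20: left subtree has 1 node {7}, right has 1 {3}.
  Root 30: left subtree has 0 nodes { }, right has 9 {6, 16, 5, 21, 4, 17, 12, 2, 15}.
    Root 2: left subtree has 7 nodes {6, 16, 5, 21, 4, 17, 12}, right has 1 {15}.
      Root 6: left subtree has 0 nodes { }, right has 6 {16, 5, 21, 4, 17, 12}.
        Root 12: left subtree has 5 nodes {16, 5, 21, 4, 17}, right has 0 { }.
          Root 21: left subtree has 2 nodes {16, 5}, right has 2 {4, 17}.
            Root 5: left subtree has 1 node {16}, right has 0 { }.
            Root 4: left subtree has 0 nodes { }, right has 1 {17}.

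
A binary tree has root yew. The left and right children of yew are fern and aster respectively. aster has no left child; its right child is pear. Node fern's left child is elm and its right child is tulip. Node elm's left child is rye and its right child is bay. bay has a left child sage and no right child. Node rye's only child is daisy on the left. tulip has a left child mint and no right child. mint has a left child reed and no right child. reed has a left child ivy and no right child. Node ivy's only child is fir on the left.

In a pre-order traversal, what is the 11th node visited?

Pre-order visits the node, then its left subtree, then its right subtree.
Visit yew.
At yew: go left to fern.
  Visit fern.
  At fern: go left to elm.
    Visit elm.
    At elm: go left to rye.
      Visit rye.
      At rye: go left to daisy.
        daisy is a leaf — visit daisy.
      At rye: no right child.
    At elm: go right to bay.
      Visit bay.
      At bay: go left to sage.
        sage is a leaf — visit sage.
      At bay: no right child.
  At fern: go right to tulip.
    Visit tulip.
    At tulip: go left to mint.
      Visit mint.
      At mint: go left to reed.
        Visit reed.
        At reed: go left to ivy.
          Visit ivy.
          At ivy: go left to fir.
            fir is a leaf — visit fir.
          At ivy: no right child.
        At reed: no right child.
      At mint: no right child.
    At tulip: no right child.
At yew: go right to aster.
  Visit aster.
  At aster: no left child.
  At aster: go right to pear.
    pear is a leaf — visit pear.
Full pre-order sequence: yew, fern, elm, rye, daisy, bay, sage, tulip, mint, reed, ivy, fir, aster, pear.

ivy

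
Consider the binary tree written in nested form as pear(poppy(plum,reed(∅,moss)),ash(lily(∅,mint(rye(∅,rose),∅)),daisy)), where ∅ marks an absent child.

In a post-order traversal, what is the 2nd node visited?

moss

Post-order visits the left subtree, then the right subtree, then the node.
At pear: go left to poppy.
  At poppy: go left to plum.
    plum is a leaf — visit plum.
  At poppy: go right to reed.
    At reed: no left child.
    At reed: go right to moss.
      moss is a leaf — visit moss.
    Visit reed.
  Visit poppy.
At pear: go right to ash.
  At ash: go left to lily.
    At lily: no left child.
    At lily: go right to mint.
      At mint: go left to rye.
        At rye: no left child.
        At rye: go right to rose.
          rose is a leaf — visit rose.
        Visit rye.
      At mint: no right child.
      Visit mint.
    Visit lily.
  At ash: go right to daisy.
    daisy is a leaf — visit daisy.
  Visit ash.
Visit pear.
Full post-order sequence: plum, moss, reed, poppy, rose, rye, mint, lily, daisy, ash, pear.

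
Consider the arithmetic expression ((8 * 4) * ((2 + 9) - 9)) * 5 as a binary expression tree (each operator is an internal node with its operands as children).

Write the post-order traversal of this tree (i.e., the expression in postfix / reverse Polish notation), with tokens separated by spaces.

Post-order on an expression tree gives postfix notation: for each operator, emit left operand, right operand, then the operator.

8 4 * 2 9 + 9 - * 5 *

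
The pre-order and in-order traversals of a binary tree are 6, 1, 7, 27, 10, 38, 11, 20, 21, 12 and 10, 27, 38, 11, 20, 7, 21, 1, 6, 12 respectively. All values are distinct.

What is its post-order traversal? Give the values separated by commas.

The first element of pre-order is the root; it splits in-order into left and right subtrees.
Root 6: left subtree has 8 nodes {10, 27, 38, 11, 20, 7, 21, 1}, right has 1 {12}.
  Root 1: left subtree has 7 nodes {10, 27, 38, 11, 20, 7, 21}, right has 0 { }.
    Root 7: left subtree has 5 nodes {10, 27, 38, 11, 20}, right has 1 {21}.
      Root 27: left subtree has 1 node {10}, right has 3 {38, 11, 20}.
        Root 38: left subtree has 0 nodes { }, right has 2 {11, 20}.
          Root 11: left subtree has 0 nodes { }, right has 1 {20}.

10, 20, 11, 38, 27, 21, 7, 1, 12, 6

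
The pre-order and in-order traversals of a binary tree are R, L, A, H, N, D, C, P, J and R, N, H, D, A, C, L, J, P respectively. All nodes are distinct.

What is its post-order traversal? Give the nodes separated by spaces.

N D H C A J P L R

The first element of pre-order is the root; it splits in-order into left and right subtrees.
Root R: left subtree has 0 nodes { }, right has 8 {N, H, D, A, C, L, J, P}.
  Root L: left subtree has 5 nodes {N, H, D, A, C}, right has 2 {J, P}.
    Root A: left subtree has 3 nodes {N, H, D}, right has 1 {C}.
      Root H: left subtree has 1 node {N}, right has 1 {D}.
    Root P: left subtree has 1 node {J}, right has 0 { }.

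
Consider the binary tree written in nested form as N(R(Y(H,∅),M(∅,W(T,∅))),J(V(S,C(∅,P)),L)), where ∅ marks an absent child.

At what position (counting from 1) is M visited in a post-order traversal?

5

Post-order visits the left subtree, then the right subtree, then the node.
At N: go left to R.
  At R: go left to Y.
    At Y: go left to H.
      H is a leaf — visit H.
    At Y: no right child.
    Visit Y.
  At R: go right to M.
    At M: no left child.
    At M: go right to W.
      At W: go left to T.
        T is a leaf — visit T.
      At W: no right child.
      Visit W.
    Visit M.
  Visit R.
At N: go right to J.
  At J: go left to V.
    At V: go left to S.
      S is a leaf — visit S.
    At V: go right to C.
      At C: no left child.
      At C: go right to P.
        P is a leaf — visit P.
      Visit C.
    Visit V.
  At J: go right to L.
    L is a leaf — visit L.
  Visit J.
Visit N.
Full post-order sequence: H, Y, T, W, M, R, S, P, C, V, L, J, N.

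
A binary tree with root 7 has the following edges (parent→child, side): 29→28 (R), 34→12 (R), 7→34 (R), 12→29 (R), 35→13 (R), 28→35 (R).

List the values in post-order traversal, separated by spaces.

13 35 28 29 12 34 7

Post-order visits the left subtree, then the right subtree, then the node.
At 7: no left child.
At 7: go right to 34.
  At 34: no left child.
  At 34: go right to 12.
    At 12: no left child.
    At 12: go right to 29.
      At 29: no left child.
      At 29: go right to 28.
        At 28: no left child.
        At 28: go right to 35.
          At 35: no left child.
          At 35: go right to 13.
            13 is a leaf — visit 13.
          Visit 35.
        Visit 28.
      Visit 29.
    Visit 12.
  Visit 34.
Visit 7.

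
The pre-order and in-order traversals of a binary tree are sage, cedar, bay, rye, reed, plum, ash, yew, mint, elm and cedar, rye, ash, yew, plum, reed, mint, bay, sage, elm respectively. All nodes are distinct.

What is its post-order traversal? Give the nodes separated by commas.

The first element of pre-order is the root; it splits in-order into left and right subtrees.
Root sage: left subtree has 8 nodes {cedar, rye, ash, yew, plum, reed, mint, bay}, right has 1 {elm}.
  Root cedar: left subtree has 0 nodes { }, right has 7 {rye, ash, yew, plum, reed, mint, bay}.
    Root bay: left subtree has 6 nodes {rye, ash, yew, plum, reed, mint}, right has 0 { }.
      Root rye: left subtree has 0 nodes { }, right has 5 {ash, yew, plum, reed, mint}.
        Root reed: left subtree has 3 nodes {ash, yew, plum}, right has 1 {mint}.
          Root plum: left subtree has 2 nodes {ash, yew}, right has 0 { }.
            Root ash: left subtree has 0 nodes { }, right has 1 {yew}.

yew, ash, plum, mint, reed, rye, bay, cedar, elm, sage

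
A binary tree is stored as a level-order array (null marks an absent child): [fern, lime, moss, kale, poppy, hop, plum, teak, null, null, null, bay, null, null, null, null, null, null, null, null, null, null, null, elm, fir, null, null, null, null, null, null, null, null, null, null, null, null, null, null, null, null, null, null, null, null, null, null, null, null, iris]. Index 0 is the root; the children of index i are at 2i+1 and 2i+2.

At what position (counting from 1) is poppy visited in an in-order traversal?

4

In-order visits the left subtree, then the node, then the right subtree.
At fern: go left to lime.
  At lime: go left to kale.
    At kale: go left to teak.
      teak is a leaf — visit teak.
    Visit kale.
    At kale: no right child.
  Visit lime.
  At lime: go right to poppy.
    poppy is a leaf — visit poppy.
Visit fern.
At fern: go right to moss.
  At moss: go left to hop.
    At hop: go left to bay.
      At bay: go left to elm.
        elm is a leaf — visit elm.
      Visit bay.
      At bay: go right to fir.
        At fir: go left to iris.
          iris is a leaf — visit iris.
        Visit fir.
        At fir: no right child.
    Visit hop.
    At hop: no right child.
  Visit moss.
  At moss: go right to plum.
    plum is a leaf — visit plum.
Full in-order sequence: teak, kale, lime, poppy, fern, elm, bay, iris, fir, hop, moss, plum.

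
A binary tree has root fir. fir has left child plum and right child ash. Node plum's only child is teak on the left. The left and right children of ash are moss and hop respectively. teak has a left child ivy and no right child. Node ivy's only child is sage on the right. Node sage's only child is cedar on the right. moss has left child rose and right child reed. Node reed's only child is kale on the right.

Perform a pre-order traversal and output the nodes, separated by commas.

fir, plum, teak, ivy, sage, cedar, ash, moss, rose, reed, kale, hop

Pre-order visits the node, then its left subtree, then its right subtree.
Visit fir.
At fir: go left to plum.
  Visit plum.
  At plum: go left to teak.
    Visit teak.
    At teak: go left to ivy.
      Visit ivy.
      At ivy: no left child.
      At ivy: go right to sage.
        Visit sage.
        At sage: no left child.
        At sage: go right to cedar.
          cedar is a leaf — visit cedar.
    At teak: no right child.
  At plum: no right child.
At fir: go right to ash.
  Visit ash.
  At ash: go left to moss.
    Visit moss.
    At moss: go left to rose.
      rose is a leaf — visit rose.
    At moss: go right to reed.
      Visit reed.
      At reed: no left child.
      At reed: go right to kale.
        kale is a leaf — visit kale.
  At ash: go right to hop.
    hop is a leaf — visit hop.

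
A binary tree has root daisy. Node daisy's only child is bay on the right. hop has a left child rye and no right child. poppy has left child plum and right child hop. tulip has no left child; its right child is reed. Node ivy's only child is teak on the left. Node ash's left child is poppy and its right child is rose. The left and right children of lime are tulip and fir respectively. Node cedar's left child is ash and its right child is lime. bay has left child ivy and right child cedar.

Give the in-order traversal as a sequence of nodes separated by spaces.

In-order visits the left subtree, then the node, then the right subtree.
At daisy: no left child.
Visit daisy.
At daisy: go right to bay.
  At bay: go left to ivy.
    At ivy: go left to teak.
      teak is a leaf — visit teak.
    Visit ivy.
    At ivy: no right child.
  Visit bay.
  At bay: go right to cedar.
    At cedar: go left to ash.
      At ash: go left to poppy.
        At poppy: go left to plum.
          plum is a leaf — visit plum.
        Visit poppy.
        At poppy: go right to hop.
          At hop: go left to rye.
            rye is a leaf — visit rye.
          Visit hop.
          At hop: no right child.
      Visit ash.
      At ash: go right to rose.
        rose is a leaf — visit rose.
    Visit cedar.
    At cedar: go right to lime.
      At lime: go left to tulip.
        At tulip: no left child.
        Visit tulip.
        At tulip: go right to reed.
          reed is a leaf — visit reed.
      Visit lime.
      At lime: go right to fir.
        fir is a leaf — visit fir.

daisy teak ivy bay plum poppy rye hop ash rose cedar tulip reed lime fir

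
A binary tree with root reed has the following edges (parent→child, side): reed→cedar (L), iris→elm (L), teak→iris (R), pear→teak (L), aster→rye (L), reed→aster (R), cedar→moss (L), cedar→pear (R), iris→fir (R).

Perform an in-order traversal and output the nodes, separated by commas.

In-order visits the left subtree, then the node, then the right subtree.
At reed: go left to cedar.
  At cedar: go left to moss.
    moss is a leaf — visit moss.
  Visit cedar.
  At cedar: go right to pear.
    At pear: go left to teak.
      At teak: no left child.
      Visit teak.
      At teak: go right to iris.
        At iris: go left to elm.
          elm is a leaf — visit elm.
        Visit iris.
        At iris: go right to fir.
          fir is a leaf — visit fir.
    Visit pear.
    At pear: no right child.
Visit reed.
At reed: go right to aster.
  At aster: go left to rye.
    rye is a leaf — visit rye.
  Visit aster.
  At aster: no right child.

moss, cedar, teak, elm, iris, fir, pear, reed, rye, aster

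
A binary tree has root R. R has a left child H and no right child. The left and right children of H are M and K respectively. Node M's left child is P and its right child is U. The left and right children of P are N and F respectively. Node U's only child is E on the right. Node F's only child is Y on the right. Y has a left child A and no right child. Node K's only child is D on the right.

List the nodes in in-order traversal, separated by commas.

In-order visits the left subtree, then the node, then the right subtree.
At R: go left to H.
  At H: go left to M.
    At M: go left to P.
      At P: go left to N.
        N is a leaf — visit N.
      Visit P.
      At P: go right to F.
        At F: no left child.
        Visit F.
        At F: go right to Y.
          At Y: go left to A.
            A is a leaf — visit A.
          Visit Y.
          At Y: no right child.
    Visit M.
    At M: go right to U.
      At U: no left child.
      Visit U.
      At U: go right to E.
        E is a leaf — visit E.
  Visit H.
  At H: go right to K.
    At K: no left child.
    Visit K.
    At K: go right to D.
      D is a leaf — visit D.
Visit R.
At R: no right child.

N, P, F, A, Y, M, U, E, H, K, D, R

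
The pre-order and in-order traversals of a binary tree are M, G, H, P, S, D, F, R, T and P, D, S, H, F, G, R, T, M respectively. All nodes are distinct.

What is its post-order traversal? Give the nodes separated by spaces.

D S P F H T R G M

The first element of pre-order is the root; it splits in-order into left and right subtrees.
Root M: left subtree has 8 nodes {P, D, S, H, F, G, R, T}, right has 0 { }.
  Root G: left subtree has 5 nodes {P, D, S, H, F}, right has 2 {R, T}.
    Root H: left subtree has 3 nodes {P, D, S}, right has 1 {F}.
      Root P: left subtree has 0 nodes { }, right has 2 {D, S}.
        Root S: left subtree has 1 node {D}, right has 0 { }.
    Root R: left subtree has 0 nodes { }, right has 1 {T}.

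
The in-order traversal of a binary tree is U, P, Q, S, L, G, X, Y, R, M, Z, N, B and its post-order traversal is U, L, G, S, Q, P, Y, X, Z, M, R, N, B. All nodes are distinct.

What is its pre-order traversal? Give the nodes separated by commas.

B, N, R, X, P, U, Q, S, G, L, Y, M, Z

The last element of post-order is the root; it splits in-order into left and right subtrees.
Root B: left subtree has 12 nodes {U, P, Q, S, L, G, X, Y, R, M, Z, N}, right has 0 { }.
  Root N: left subtree has 11 nodes {U, P, Q, S, L, G, X, Y, R, M, Z}, right has 0 { }.
    Root R: left subtree has 8 nodes {U, P, Q, S, L, G, X, Y}, right has 2 {M, Z}.
      Root X: left subtree has 6 nodes {U, P, Q, S, L, G}, right has 1 {Y}.
        Root P: left subtree has 1 node {U}, right has 4 {Q, S, L, G}.
          Root Q: left subtree has 0 nodes { }, right has 3 {S, L, G}.
            Root S: left subtree has 0 nodes { }, right has 2 {L, G}.
              Root G: left subtree has 1 node {L}, right has 0 { }.
      Root M: left subtree has 0 nodes { }, right has 1 {Z}.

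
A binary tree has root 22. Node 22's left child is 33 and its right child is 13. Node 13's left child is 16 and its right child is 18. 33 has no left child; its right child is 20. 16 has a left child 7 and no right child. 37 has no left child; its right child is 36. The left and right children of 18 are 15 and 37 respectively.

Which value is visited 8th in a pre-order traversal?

Pre-order visits the node, then its left subtree, then its right subtree.
Visit 22.
At 22: go left to 33.
  Visit 33.
  At 33: no left child.
  At 33: go right to 20.
    20 is a leaf — visit 20.
At 22: go right to 13.
  Visit 13.
  At 13: go left to 16.
    Visit 16.
    At 16: go left to 7.
      7 is a leaf — visit 7.
    At 16: no right child.
  At 13: go right to 18.
    Visit 18.
    At 18: go left to 15.
      15 is a leaf — visit 15.
    At 18: go right to 37.
      Visit 37.
      At 37: no left child.
      At 37: go right to 36.
        36 is a leaf — visit 36.
Full pre-order sequence: 22, 33, 20, 13, 16, 7, 18, 15, 37, 36.

15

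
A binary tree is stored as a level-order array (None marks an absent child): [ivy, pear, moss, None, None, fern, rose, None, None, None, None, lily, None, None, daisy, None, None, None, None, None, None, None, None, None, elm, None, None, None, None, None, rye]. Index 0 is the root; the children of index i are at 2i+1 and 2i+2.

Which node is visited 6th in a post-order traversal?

daisy

Post-order visits the left subtree, then the right subtree, then the node.
At ivy: go left to pear.
  pear is a leaf — visit pear.
At ivy: go right to moss.
  At moss: go left to fern.
    At fern: go left to lily.
      At lily: no left child.
      At lily: go right to elm.
        elm is a leaf — visit elm.
      Visit lily.
    At fern: no right child.
    Visit fern.
  At moss: go right to rose.
    At rose: no left child.
    At rose: go right to daisy.
      At daisy: no left child.
      At daisy: go right to rye.
        rye is a leaf — visit rye.
      Visit daisy.
    Visit rose.
  Visit moss.
Visit ivy.
Full post-order sequence: pear, elm, lily, fern, rye, daisy, rose, moss, ivy.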